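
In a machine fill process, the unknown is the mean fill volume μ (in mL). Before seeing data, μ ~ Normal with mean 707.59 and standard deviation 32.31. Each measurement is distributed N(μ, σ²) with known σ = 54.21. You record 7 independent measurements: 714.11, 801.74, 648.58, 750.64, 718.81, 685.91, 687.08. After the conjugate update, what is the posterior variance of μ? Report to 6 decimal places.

For Normal data with known variance σ², a Normal(μ₀, σ₀²) prior on μ is conjugate. Posterior precision = 1/σ₀² + n/σ²; posterior mean is the precision-weighted average of μ₀ and x̄.
σ₀² = 32.31² = 1043.9361, σ² = 54.21² = 2938.7241; σ² + n·σ₀² = 2938.7241 + 7·1043.9361 = 10246.2768.
Posterior precision = 1/σ₀² + n/σ² = 1/1043.9361 + 7/2938.7241 = (σ² + n·σ₀²)/(σ₀²σ²) = 10246.2768/(1043.9361·2938.7241); posterior variance σₙ² = σ₀²σ²/(σ² + n·σ₀²) = 1043.9361·2938.7241/10246.2768 = 299.410238.

299.410238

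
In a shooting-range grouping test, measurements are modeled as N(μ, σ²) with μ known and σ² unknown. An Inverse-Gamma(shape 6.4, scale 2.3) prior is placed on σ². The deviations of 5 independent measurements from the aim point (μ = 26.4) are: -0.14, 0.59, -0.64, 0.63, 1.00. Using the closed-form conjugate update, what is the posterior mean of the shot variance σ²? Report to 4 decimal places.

0.4287

With known mean μ and an Inverse-Gamma(α, β) prior on σ², the Normal likelihood is conjugate: posterior is Inv-Gamma(α + n/2, β + Σ(xᵢ−μ)²/2).
Σ(xᵢ−μ)² = (-0.14)² + (0.59)² + (-0.64)² + (0.63)² + (1.00)² = 2.1742.
Posterior: Inv-Gamma(6.4 + 5/2, 2.3 + 2.1742/2) = Inv-Gamma(8.90, 3.38710).
E[σ²|data] = β/(α−1) = 3.38710/7.90 = 0.4287.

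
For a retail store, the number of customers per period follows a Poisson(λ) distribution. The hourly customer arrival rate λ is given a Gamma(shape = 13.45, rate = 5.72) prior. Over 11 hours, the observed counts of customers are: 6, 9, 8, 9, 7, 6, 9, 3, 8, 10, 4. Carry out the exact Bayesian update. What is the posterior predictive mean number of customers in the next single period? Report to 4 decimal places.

5.5293

With a Gamma(shape α, rate β) prior, the Poisson likelihood is conjugate: the posterior is Gamma(α + ΣXᵢ, β + n).
Sum of counts S = 79 over n = 11 hours.
Posterior: Gamma(α+S, β+n) = Gamma(13.45+79, 5.72+11) = Gamma(92.45, 16.72).
The predictive distribution for one future period is NegBinom with mean α/β = 5.5293.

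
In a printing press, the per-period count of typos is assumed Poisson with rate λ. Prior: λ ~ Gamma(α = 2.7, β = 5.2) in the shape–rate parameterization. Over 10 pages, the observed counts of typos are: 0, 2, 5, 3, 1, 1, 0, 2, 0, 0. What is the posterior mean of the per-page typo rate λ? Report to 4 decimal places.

With a Gamma(shape α, rate β) prior, the Poisson likelihood is conjugate: the posterior is Gamma(α + ΣXᵢ, β + n).
Sum of counts S = 14 over n = 10 pages.
Posterior: Gamma(α+S, β+n) = Gamma(2.7+14, 5.2+10) = Gamma(16.7, 15.2).
Posterior mean = α/β = 16.7/15.2 = 1.0987.

1.0987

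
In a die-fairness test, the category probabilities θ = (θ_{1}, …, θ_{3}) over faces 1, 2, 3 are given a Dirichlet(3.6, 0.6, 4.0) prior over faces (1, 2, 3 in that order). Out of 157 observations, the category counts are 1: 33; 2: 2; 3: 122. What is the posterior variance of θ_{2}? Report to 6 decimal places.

0.000093

The Dirichlet prior is conjugate to the Multinomial likelihood: each posterior αⱼ = prior αⱼ + observed count nⱼ.
Posterior concentration: (36.6, 2.6, 126.0), total = 165.2.
Var[θ_j] = α_j(Σα−α_j)/((Σα)²(Σα+1)) = 2.6·162.6/(165.2²·166.2) = 0.000093.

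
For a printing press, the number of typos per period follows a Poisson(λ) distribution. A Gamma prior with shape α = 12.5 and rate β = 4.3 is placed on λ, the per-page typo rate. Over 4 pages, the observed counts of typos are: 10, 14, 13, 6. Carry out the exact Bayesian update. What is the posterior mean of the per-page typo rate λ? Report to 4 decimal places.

6.6867

With a Gamma(shape α, rate β) prior, the Poisson likelihood is conjugate: the posterior is Gamma(α + ΣXᵢ, β + n).
Sum of counts S = 43 over n = 4 pages.
Posterior: Gamma(α+S, β+n) = Gamma(12.5+43, 4.3+4) = Gamma(55.5, 8.3).
Posterior mean = α/β = 55.5/8.3 = 6.6867.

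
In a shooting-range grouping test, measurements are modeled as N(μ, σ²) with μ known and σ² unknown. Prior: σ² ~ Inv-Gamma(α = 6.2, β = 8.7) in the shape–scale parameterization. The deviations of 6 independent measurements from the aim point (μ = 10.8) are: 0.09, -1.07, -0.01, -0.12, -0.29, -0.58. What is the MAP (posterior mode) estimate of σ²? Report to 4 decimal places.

With known mean μ and an Inverse-Gamma(α, β) prior on σ², the Normal likelihood is conjugate: posterior is Inv-Gamma(α + n/2, β + Σ(xᵢ−μ)²/2).
Σ(xᵢ−μ)² = (0.09)² + (-1.07)² + (-0.01)² + (-0.12)² + (-0.29)² + (-0.58)² = 1.5880.
Posterior: Inv-Gamma(6.2 + 6/2, 8.7 + 1.5880/2) = Inv-Gamma(9.20, 9.49400).
Mode = β/(α+1) = 9.49400/10.20 = 0.9308.

0.9308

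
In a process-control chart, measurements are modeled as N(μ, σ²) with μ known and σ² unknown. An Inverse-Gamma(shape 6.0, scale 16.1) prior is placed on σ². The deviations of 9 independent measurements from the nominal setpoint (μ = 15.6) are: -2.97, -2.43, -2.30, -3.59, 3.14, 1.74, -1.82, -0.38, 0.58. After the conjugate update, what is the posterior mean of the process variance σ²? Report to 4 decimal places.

4.3044

With known mean μ and an Inverse-Gamma(α, β) prior on σ², the Normal likelihood is conjugate: posterior is Inv-Gamma(α + n/2, β + Σ(xᵢ−μ)²/2).
Σ(xᵢ−μ)² = (-2.97)² + (-2.43)² + (-2.30)² + (-3.59)² + (3.14)² + (1.74)² + (-1.82)² + (-0.38)² + (0.58)² = 49.5843.
Posterior: Inv-Gamma(6.0 + 9/2, 16.1 + 49.5843/2) = Inv-Gamma(10.50, 40.89215).
E[σ²|data] = β/(α−1) = 40.89215/9.50 = 4.3044.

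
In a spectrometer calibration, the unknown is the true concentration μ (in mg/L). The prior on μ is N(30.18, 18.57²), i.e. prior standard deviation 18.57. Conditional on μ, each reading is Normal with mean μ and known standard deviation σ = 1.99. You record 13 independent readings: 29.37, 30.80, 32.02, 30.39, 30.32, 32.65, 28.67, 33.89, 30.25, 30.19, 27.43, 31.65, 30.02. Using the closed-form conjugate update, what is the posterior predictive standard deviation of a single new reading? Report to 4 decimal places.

For Normal data with known variance σ², a Normal(μ₀, σ₀²) prior on μ is conjugate. Posterior precision = 1/σ₀² + n/σ²; posterior mean is the precision-weighted average of μ₀ and x̄.
σ₀² = 18.57² = 344.8449, σ² = 1.99² = 3.9601; σ² + n·σ₀² = 3.9601 + 13·344.8449 = 4486.9438.
Posterior precision = 1/σ₀² + n/σ² = 1/344.8449 + 13/3.9601 = (σ² + n·σ₀²)/(σ₀²σ²) = 4486.9438/(344.8449·3.9601); posterior variance σₙ² = σ₀²σ²/(σ² + n·σ₀²) = 344.8449·3.9601/4486.9438 = 0.304354.
Predictive variance for one new observation = σₙ² + σ² = 344.8449·3.9601/4486.9438 + 3.9601 = σ²·(σ₀² + 4486.9438)/4486.9438 = 3.9601·4831.7887/4486.9438 = 4.264454; SD = √(3.9601·4831.7887/4486.9438) = 2.0651.

2.0651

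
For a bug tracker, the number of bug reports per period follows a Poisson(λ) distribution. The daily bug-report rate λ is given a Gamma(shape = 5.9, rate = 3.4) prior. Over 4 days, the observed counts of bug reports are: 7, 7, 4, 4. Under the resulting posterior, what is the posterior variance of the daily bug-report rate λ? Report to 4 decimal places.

With a Gamma(shape α, rate β) prior, the Poisson likelihood is conjugate: the posterior is Gamma(α + ΣXᵢ, β + n).
Sum of counts S = 22 over n = 4 days.
Posterior: Gamma(α+S, β+n) = Gamma(5.9+22, 3.4+4) = Gamma(27.9, 7.4).
Var = α/β² = 27.9/7.4² = 0.5095.

0.5095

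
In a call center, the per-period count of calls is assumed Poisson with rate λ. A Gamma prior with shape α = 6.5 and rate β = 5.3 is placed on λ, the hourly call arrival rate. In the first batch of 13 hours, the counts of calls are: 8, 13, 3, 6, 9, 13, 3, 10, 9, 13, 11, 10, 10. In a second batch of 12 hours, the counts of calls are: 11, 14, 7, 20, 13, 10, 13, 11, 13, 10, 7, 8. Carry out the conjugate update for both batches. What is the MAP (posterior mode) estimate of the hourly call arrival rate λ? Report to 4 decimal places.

With a Gamma(shape α, rate β) prior, the Poisson likelihood is conjugate: the posterior is Gamma(α + ΣXᵢ, β + n).
Batch 1: sum of counts S = 118 over n = 13 hours.
After batch 1: Gamma(α+S, β+n) = Gamma(6.5+118, 5.3+13) = Gamma(124.5, 18.3).
Batch 2: sum of counts S = 137 over n = 12 hours.
After batch 2: Gamma(α+S, β+n) = Gamma(124.5+137, 18.3+12) = Gamma(261.5, 30.3).
Mode of Gamma(α,β) for α≥1 is (α−1)/β = 260.5/30.3 = 8.5974.

8.5974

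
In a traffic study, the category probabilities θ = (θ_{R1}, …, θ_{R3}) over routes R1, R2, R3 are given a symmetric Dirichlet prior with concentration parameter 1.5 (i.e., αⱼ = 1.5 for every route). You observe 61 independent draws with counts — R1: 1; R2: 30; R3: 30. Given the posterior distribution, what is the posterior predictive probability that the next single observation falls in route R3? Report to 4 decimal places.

The Dirichlet prior is conjugate to the Multinomial likelihood: each posterior αⱼ = prior αⱼ + observed count nⱼ.
Posterior concentration: (2.5, 31.5, 31.5), total = 65.5.
P(next = R3 | data) = α_{R3}/Σα = 0.4809.

0.4809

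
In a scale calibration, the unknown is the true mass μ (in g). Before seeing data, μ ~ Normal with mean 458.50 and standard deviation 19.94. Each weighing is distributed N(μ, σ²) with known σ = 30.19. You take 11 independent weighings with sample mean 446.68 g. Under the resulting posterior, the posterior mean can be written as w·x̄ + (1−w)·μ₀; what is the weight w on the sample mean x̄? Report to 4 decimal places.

For Normal data with known variance σ², a Normal(μ₀, σ₀²) prior on μ is conjugate. Posterior precision = 1/σ₀² + n/σ²; posterior mean is the precision-weighted average of μ₀ and x̄.
σ₀² = 19.94² = 397.6036, σ² = 30.19² = 911.4361. Prior precision 1/σ₀² = 1/397.6036; data precision n/σ² = 11/911.4361.
w = (n/σ²)/(1/σ₀² + n/σ²) = n·σ₀²/(σ² + n·σ₀²) = 11·397.6036/(911.4361 + 11·397.6036) = 4373.6396/5285.0757 = 0.8275.

0.8275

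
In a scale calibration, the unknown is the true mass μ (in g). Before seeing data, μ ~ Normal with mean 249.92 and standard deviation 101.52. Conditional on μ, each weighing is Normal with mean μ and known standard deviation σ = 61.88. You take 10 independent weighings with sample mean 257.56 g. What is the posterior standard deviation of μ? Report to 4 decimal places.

For Normal data with known variance σ², a Normal(μ₀, σ₀²) prior on μ is conjugate. Posterior precision = 1/σ₀² + n/σ²; posterior mean is the precision-weighted average of μ₀ and x̄.
σ₀² = 101.52² = 10306.3104, σ² = 61.88² = 3829.1344; σ² + n·σ₀² = 3829.1344 + 10·10306.3104 = 106892.2384.
Posterior precision = 1/σ₀² + n/σ² = 1/10306.3104 + 10/3829.1344 = (σ² + n·σ₀²)/(σ₀²σ²) = 106892.2384/(10306.3104·3829.1344); posterior variance σₙ² = σ₀²σ²/(σ² + n·σ₀²) = 10306.3104·3829.1344/106892.2384 = 369.196569.
Posterior SD = √σₙ² = √(10306.3104·3829.1344/106892.2384) = 19.2145.

19.2145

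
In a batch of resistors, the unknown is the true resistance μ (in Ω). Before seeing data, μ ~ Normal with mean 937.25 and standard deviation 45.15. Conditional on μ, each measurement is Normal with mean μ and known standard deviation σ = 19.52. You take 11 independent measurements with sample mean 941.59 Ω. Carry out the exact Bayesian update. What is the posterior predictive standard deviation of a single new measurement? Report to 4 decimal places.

For Normal data with known variance σ², a Normal(μ₀, σ₀²) prior on μ is conjugate. Posterior precision = 1/σ₀² + n/σ²; posterior mean is the precision-weighted average of μ₀ and x̄.
σ₀² = 45.15² = 2038.5225, σ² = 19.52² = 381.0304; σ² + n·σ₀² = 381.0304 + 11·2038.5225 = 22804.7779.
Posterior precision = 1/σ₀² + n/σ² = 1/2038.5225 + 11/381.0304 = (σ² + n·σ₀²)/(σ₀²σ²) = 22804.7779/(2038.5225·381.0304); posterior variance σₙ² = σ₀²σ²/(σ² + n·σ₀²) = 2038.5225·381.0304/22804.7779 = 34.060364.
Predictive variance for one new observation = σₙ² + σ² = 2038.5225·381.0304/22804.7779 + 381.0304 = σ²·(σ₀² + 22804.7779)/22804.7779 = 381.0304·24843.3004/22804.7779 = 415.090764; SD = √(381.0304·24843.3004/22804.7779) = 20.3738.

20.3738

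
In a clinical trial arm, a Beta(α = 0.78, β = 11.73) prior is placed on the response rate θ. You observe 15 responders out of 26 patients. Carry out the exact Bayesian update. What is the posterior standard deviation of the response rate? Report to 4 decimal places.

The Beta prior is conjugate to a Binomial/Bernoulli likelihood; the update adds successes to α and failures to β.
Posterior: Beta(α+k, β+n−k) = Beta(0.78+15, 11.73+11) = Beta(15.78, 22.73).
Var = αβ/((α+β)²(α+β+1)) = 15.78·22.73/(38.51²·39.51) = 0.00612142; SD = √0.00612142 = 0.0782.

0.0782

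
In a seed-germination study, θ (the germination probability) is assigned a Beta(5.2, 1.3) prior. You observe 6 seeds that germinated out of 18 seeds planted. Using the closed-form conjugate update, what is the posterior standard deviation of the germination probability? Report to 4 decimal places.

0.0987

The Beta prior is conjugate to a Binomial/Bernoulli likelihood; the update adds successes to α and failures to β.
Posterior: Beta(α+k, β+n−k) = Beta(5.2+6, 1.3+12) = Beta(11.2, 13.3).
Var = αβ/((α+β)²(α+β+1)) = 11.2·13.3/(24.5²·25.5) = 0.00973189; SD = √0.00973189 = 0.0987.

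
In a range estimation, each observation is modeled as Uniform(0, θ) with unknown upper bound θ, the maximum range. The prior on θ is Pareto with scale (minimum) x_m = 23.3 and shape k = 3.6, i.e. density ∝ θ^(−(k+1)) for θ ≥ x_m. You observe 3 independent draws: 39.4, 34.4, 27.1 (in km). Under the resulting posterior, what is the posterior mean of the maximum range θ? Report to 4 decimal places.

A Pareto(scale x_m, shape k) prior on the upper bound θ of Uniform(0, θ) is conjugate: posterior is Pareto(max(x_m, max xᵢ), k + n).
Sample maximum = 39.4; prior scale x_m = 23.3 → posterior scale = max = 39.4.
Posterior shape = 3.6 + 3 = 6.6.
E[θ|data] = k·x_m/(k−1) = 6.6·39.4/5.6 = 46.4357.

46.4357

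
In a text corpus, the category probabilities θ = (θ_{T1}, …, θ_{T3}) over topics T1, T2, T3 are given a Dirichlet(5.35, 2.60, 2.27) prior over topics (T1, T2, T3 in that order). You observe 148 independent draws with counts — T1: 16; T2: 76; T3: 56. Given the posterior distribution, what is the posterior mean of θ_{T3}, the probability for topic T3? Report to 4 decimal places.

0.3683

The Dirichlet prior is conjugate to the Multinomial likelihood: each posterior αⱼ = prior αⱼ + observed count nⱼ.
Posterior concentration: (21.35, 78.60, 58.27), total = 158.22.
E[θ_{T3}|data] = α_{T3}/Σα = 58.27/158.22 = 0.3683.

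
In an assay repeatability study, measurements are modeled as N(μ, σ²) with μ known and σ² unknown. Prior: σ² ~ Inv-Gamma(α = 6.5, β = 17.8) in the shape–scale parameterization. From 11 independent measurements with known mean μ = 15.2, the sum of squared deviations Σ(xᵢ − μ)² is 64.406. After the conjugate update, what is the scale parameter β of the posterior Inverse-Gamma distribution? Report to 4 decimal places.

50.0030

With known mean μ and an Inverse-Gamma(α, β) prior on σ², the Normal likelihood is conjugate: posterior is Inv-Gamma(α + n/2, β + Σ(xᵢ−μ)²/2).
Posterior: Inv-Gamma(6.5 + 11/2, 17.8 + 64.406/2) = Inv-Gamma(12.00, 50.0030).
Posterior β = 50.0030.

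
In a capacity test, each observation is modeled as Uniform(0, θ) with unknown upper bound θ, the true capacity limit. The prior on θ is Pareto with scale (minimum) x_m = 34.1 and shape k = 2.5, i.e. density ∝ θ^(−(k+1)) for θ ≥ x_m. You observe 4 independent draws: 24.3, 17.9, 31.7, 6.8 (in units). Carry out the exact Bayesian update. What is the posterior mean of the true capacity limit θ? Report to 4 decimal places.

40.3000

A Pareto(scale x_m, shape k) prior on the upper bound θ of Uniform(0, θ) is conjugate: posterior is Pareto(max(x_m, max xᵢ), k + n).
Sample maximum = 31.7; prior scale x_m = 34.1 → posterior scale = max = 34.1.
Posterior shape = 2.5 + 4 = 6.5.
E[θ|data] = k·x_m/(k−1) = 6.5·34.1/5.5 = 40.3000.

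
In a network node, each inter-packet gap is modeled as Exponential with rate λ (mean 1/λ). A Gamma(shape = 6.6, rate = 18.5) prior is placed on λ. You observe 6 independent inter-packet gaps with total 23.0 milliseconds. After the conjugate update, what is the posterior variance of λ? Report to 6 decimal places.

With a Gamma(shape α, rate β) prior on the exponential rate λ, the posterior after n observations with total T = Σxᵢ is Gamma(α+n, β+T).
Posterior: Gamma(6.6+6, 18.5+23.0) = Gamma(12.6, 41.5).
Var = α/β² = 0.007316.

0.007316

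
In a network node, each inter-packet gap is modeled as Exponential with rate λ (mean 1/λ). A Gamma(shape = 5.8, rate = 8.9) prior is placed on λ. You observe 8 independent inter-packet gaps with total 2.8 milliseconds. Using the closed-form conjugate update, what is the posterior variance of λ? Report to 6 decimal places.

With a Gamma(shape α, rate β) prior on the exponential rate λ, the posterior after n observations with total T = Σxᵢ is Gamma(α+n, β+T).
Posterior: Gamma(5.8+8, 8.9+2.8) = Gamma(13.8, 11.7).
Var = α/β² = 0.100811.

0.100811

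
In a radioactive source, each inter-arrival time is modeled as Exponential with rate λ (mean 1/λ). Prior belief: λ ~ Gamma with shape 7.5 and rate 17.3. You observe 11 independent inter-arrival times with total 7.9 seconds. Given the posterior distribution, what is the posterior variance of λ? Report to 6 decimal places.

With a Gamma(shape α, rate β) prior on the exponential rate λ, the posterior after n observations with total T = Σxᵢ is Gamma(α+n, β+T).
Posterior: Gamma(7.5+11, 17.3+7.9) = Gamma(18.5, 25.2).
Var = α/β² = 0.029132.

0.029132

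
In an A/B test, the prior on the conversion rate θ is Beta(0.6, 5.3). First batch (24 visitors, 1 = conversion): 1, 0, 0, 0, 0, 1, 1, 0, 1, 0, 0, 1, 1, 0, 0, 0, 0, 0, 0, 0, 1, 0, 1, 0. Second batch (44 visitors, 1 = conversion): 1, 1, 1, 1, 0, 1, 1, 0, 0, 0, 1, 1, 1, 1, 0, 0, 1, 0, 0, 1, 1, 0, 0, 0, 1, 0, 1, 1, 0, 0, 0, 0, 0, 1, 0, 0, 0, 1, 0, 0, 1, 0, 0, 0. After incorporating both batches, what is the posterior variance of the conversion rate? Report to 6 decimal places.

0.003124

The Beta prior is conjugate to a Binomial/Bernoulli likelihood; the update adds successes to α and failures to β.
After batch 1: Beta(0.6+8, 5.3+16) = Beta(8.6, 21.3).
After batch 2: Beta(8.6+19, 21.3+25) = Beta(27.6, 46.3).
Var = αβ/((α+β)²(α+β+1)) = 27.6·46.3/(73.9²·74.9) = 0.003124.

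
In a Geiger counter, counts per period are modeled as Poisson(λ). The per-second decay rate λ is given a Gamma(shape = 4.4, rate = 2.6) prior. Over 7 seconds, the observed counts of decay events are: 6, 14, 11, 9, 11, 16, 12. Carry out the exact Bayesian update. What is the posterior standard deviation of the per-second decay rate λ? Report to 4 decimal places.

0.9513

With a Gamma(shape α, rate β) prior, the Poisson likelihood is conjugate: the posterior is Gamma(α + ΣXᵢ, β + n).
Sum of counts S = 79 over n = 7 seconds.
Posterior: Gamma(α+S, β+n) = Gamma(4.4+79, 2.6+7) = Gamma(83.4, 9.6).
SD = √α/β = √83.4/9.6 = 0.9513.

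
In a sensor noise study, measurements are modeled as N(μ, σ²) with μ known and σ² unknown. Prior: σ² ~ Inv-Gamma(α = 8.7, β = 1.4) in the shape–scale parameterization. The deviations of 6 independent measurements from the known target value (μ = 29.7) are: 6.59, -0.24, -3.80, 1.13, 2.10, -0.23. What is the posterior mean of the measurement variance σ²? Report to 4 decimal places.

With known mean μ and an Inverse-Gamma(α, β) prior on σ², the Normal likelihood is conjugate: posterior is Inv-Gamma(α + n/2, β + Σ(xᵢ−μ)²/2).
Σ(xᵢ−μ)² = (6.59)² + (-0.24)² + (-3.80)² + (1.13)² + (2.10)² + (-0.23)² = 63.6655.
Posterior: Inv-Gamma(8.7 + 6/2, 1.4 + 63.6655/2) = Inv-Gamma(11.70, 33.23275).
E[σ²|data] = β/(α−1) = 33.23275/10.70 = 3.1059.

3.1059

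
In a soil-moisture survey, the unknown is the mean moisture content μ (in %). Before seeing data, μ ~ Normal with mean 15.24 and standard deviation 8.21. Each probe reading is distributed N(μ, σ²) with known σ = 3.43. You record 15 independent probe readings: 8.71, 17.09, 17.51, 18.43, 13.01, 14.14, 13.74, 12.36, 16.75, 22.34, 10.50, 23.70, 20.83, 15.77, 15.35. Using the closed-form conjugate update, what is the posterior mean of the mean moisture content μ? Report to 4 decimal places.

16.0064

For Normal data with known variance σ², a Normal(μ₀, σ₀²) prior on μ is conjugate. Posterior precision = 1/σ₀² + n/σ²; posterior mean is the precision-weighted average of μ₀ and x̄.
Σxᵢ = 8.71 + 17.09 + 17.51 + 18.43 + 13.01 + 14.14 + 13.74 + 12.36 + 16.75 + 22.34 + 10.50 + 23.70 + 20.83 + 15.77 + 15.35 = 240.23, so n·x̄ = 240.23.
σ₀² = 8.21² = 67.4041, σ² = 3.43² = 11.7649; σ² + n·σ₀² = 11.7649 + 15·67.4041 = 1022.8264.
Posterior mean = (μ₀/σ₀² + n·x̄/σ²)/(1/σ₀² + n/σ²) = (σ²·μ₀ + σ₀²·n·x̄)/(σ² + n·σ₀²) = (11.7649·15.24 + 67.4041·240.23)/1022.8264 = 16371.784019/1022.8264 = 16.0064.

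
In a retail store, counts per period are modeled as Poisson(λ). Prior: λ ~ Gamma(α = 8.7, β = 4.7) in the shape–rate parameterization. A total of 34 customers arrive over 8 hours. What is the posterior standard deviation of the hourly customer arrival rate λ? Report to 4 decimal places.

With a Gamma(shape α, rate β) prior, the Poisson likelihood is conjugate: the posterior is Gamma(α + ΣXᵢ, β + n).
Posterior: Gamma(α+S, β+n) = Gamma(8.7+34, 4.7+8) = Gamma(42.7, 12.7).
SD = √α/β = √42.7/12.7 = 0.5145.

0.5145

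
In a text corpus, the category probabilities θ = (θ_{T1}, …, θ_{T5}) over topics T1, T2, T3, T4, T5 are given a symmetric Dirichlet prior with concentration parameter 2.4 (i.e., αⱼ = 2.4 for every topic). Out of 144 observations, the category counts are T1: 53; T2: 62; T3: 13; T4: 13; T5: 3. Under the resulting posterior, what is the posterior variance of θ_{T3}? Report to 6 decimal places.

0.000567

The Dirichlet prior is conjugate to the Multinomial likelihood: each posterior αⱼ = prior αⱼ + observed count nⱼ.
Posterior concentration: (55.4, 64.4, 15.4, 15.4, 5.4), total = 156.0.
Var[θ_j] = α_j(Σα−α_j)/((Σα)²(Σα+1)) = 15.4·140.6/(156.0²·157.0) = 0.000567.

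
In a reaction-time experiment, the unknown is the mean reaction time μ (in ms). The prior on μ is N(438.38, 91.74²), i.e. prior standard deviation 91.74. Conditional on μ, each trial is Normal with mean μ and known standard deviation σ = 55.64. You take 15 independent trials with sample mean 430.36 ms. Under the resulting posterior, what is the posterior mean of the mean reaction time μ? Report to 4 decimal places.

For Normal data with known variance σ², a Normal(μ₀, σ₀²) prior on μ is conjugate. Posterior precision = 1/σ₀² + n/σ²; posterior mean is the precision-weighted average of μ₀ and x̄.
n·x̄ = 15·430.36 = 6455.4.
σ₀² = 91.74² = 8416.2276, σ² = 55.64² = 3095.8096; σ² + n·σ₀² = 3095.8096 + 15·8416.2276 = 129339.2236.
Posterior mean = (μ₀/σ₀² + n·x̄/σ²)/(1/σ₀² + n/σ²) = (σ²·μ₀ + σ₀²·n·x̄)/(σ² + n·σ₀²) = (3095.8096·438.38 + 8416.2276·6455.4)/129339.2236 = 55687256.661488/129339.2236 = 430.5520.

430.5520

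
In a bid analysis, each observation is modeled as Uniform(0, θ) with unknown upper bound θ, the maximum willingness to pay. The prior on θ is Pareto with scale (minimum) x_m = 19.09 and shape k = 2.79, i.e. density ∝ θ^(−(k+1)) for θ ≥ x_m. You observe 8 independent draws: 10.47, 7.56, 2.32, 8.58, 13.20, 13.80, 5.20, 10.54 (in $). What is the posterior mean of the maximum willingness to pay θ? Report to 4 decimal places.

A Pareto(scale x_m, shape k) prior on the upper bound θ of Uniform(0, θ) is conjugate: posterior is Pareto(max(x_m, max xᵢ), k + n).
Sample maximum = 13.80; prior scale x_m = 19.09 → posterior scale = max = 19.09.
Posterior shape = 2.79 + 8 = 10.79.
E[θ|data] = k·x_m/(k−1) = 10.79·19.09/9.79 = 21.0399.

21.0399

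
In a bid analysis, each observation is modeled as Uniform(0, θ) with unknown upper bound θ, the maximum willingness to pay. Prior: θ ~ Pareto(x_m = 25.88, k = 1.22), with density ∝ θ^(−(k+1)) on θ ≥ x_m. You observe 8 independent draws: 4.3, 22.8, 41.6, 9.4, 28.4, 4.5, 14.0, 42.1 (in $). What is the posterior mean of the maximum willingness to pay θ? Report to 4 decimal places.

A Pareto(scale x_m, shape k) prior on the upper bound θ of Uniform(0, θ) is conjugate: posterior is Pareto(max(x_m, max xᵢ), k + n).
Sample maximum = 42.1; prior scale x_m = 25.88 → posterior scale = max = 42.10.
Posterior shape = 1.22 + 8 = 9.22.
E[θ|data] = k·x_m/(k−1) = 9.22·42.10/8.22 = 47.2217.

47.2217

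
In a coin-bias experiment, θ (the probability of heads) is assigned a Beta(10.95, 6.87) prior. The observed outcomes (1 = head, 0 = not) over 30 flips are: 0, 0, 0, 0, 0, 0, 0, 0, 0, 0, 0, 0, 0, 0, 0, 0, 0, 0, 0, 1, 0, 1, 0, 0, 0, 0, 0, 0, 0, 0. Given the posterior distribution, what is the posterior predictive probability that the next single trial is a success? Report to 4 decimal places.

0.2708

The Beta prior is conjugate to a Binomial/Bernoulli likelihood; the update adds successes to α and failures to β.
Posterior: Beta(α+k, β+n−k) = Beta(10.95+2, 6.87+28) = Beta(12.95, 34.87).
For a single future Bernoulli trial, P(success | data) = α/(α+β) = 0.2708.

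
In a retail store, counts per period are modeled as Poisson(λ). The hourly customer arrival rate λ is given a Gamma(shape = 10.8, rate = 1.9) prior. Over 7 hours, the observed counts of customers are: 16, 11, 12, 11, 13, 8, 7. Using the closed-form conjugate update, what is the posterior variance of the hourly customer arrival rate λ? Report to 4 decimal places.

With a Gamma(shape α, rate β) prior, the Poisson likelihood is conjugate: the posterior is Gamma(α + ΣXᵢ, β + n).
Sum of counts S = 78 over n = 7 hours.
Posterior: Gamma(α+S, β+n) = Gamma(10.8+78, 1.9+7) = Gamma(88.8, 8.9).
Var = α/β² = 88.8/8.9² = 1.1211.

1.1211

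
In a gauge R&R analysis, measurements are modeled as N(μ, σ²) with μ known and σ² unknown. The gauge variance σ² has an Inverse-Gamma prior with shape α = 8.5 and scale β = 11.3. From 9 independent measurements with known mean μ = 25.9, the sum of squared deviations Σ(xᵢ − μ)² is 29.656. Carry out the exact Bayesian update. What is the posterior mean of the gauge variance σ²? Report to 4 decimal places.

With known mean μ and an Inverse-Gamma(α, β) prior on σ², the Normal likelihood is conjugate: posterior is Inv-Gamma(α + n/2, β + Σ(xᵢ−μ)²/2).
Posterior: Inv-Gamma(8.5 + 9/2, 11.3 + 29.656/2) = Inv-Gamma(13.00, 26.1280).
E[σ²|data] = β/(α−1) = 26.1280/12.00 = 2.1773.

2.1773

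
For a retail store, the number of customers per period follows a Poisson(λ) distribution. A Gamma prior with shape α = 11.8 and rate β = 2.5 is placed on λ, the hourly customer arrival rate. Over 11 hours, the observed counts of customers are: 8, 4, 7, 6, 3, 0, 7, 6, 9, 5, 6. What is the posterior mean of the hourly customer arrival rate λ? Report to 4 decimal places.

5.3926

With a Gamma(shape α, rate β) prior, the Poisson likelihood is conjugate: the posterior is Gamma(α + ΣXᵢ, β + n).
Sum of counts S = 61 over n = 11 hours.
Posterior: Gamma(α+S, β+n) = Gamma(11.8+61, 2.5+11) = Gamma(72.8, 13.5).
Posterior mean = α/β = 72.8/13.5 = 5.3926.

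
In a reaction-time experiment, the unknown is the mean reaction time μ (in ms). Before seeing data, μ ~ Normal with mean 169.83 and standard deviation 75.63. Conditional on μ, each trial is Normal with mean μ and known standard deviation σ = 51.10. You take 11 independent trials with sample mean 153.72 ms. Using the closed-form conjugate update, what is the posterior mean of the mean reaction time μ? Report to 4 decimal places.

154.3619

For Normal data with known variance σ², a Normal(μ₀, σ₀²) prior on μ is conjugate. Posterior precision = 1/σ₀² + n/σ²; posterior mean is the precision-weighted average of μ₀ and x̄.
n·x̄ = 11·153.72 = 1690.92.
σ₀² = 75.63² = 5719.8969, σ² = 51.10² = 2611.21; σ² + n·σ₀² = 2611.21 + 11·5719.8969 = 65530.0759.
Posterior mean = (μ₀/σ₀² + n·x̄/σ²)/(1/σ₀² + n/σ²) = (σ²·μ₀ + σ₀²·n·x̄)/(σ² + n·σ₀²) = (2611.21·169.83 + 5719.8969·1690.92)/65530.0759 = 10115349.860448/65530.0759 = 154.3619.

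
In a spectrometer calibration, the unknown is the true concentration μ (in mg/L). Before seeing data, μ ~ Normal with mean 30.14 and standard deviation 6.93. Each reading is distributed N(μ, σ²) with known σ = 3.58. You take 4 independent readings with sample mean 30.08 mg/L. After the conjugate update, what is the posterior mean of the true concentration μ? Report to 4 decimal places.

For Normal data with known variance σ², a Normal(μ₀, σ₀²) prior on μ is conjugate. Posterior precision = 1/σ₀² + n/σ²; posterior mean is the precision-weighted average of μ₀ and x̄.
n·x̄ = 4·30.08 = 120.32.
σ₀² = 6.93² = 48.0249, σ² = 3.58² = 12.8164; σ² + n·σ₀² = 12.8164 + 4·48.0249 = 204.916.
Posterior mean = (μ₀/σ₀² + n·x̄/σ²)/(1/σ₀² + n/σ²) = (σ²·μ₀ + σ₀²·n·x̄)/(σ² + n·σ₀²) = (12.8164·30.14 + 48.0249·120.32)/204.916 = 6164.642264/204.916 = 30.0838.

30.0838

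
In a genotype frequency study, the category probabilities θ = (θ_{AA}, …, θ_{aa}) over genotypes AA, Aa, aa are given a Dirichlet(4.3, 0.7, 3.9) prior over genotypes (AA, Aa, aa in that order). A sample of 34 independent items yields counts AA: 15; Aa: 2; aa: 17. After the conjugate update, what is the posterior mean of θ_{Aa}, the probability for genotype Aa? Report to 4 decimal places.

0.0629

The Dirichlet prior is conjugate to the Multinomial likelihood: each posterior αⱼ = prior αⱼ + observed count nⱼ.
Posterior concentration: (19.3, 2.7, 20.9), total = 42.9.
E[θ_{Aa}|data] = α_{Aa}/Σα = 2.7/42.9 = 0.0629.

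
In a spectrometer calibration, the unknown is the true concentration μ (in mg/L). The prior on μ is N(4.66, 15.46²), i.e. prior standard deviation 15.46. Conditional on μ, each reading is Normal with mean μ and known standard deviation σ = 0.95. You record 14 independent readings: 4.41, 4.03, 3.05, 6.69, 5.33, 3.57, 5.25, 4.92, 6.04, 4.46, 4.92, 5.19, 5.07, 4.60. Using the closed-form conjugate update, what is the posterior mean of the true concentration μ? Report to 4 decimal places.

4.8235

For Normal data with known variance σ², a Normal(μ₀, σ₀²) prior on μ is conjugate. Posterior precision = 1/σ₀² + n/σ²; posterior mean is the precision-weighted average of μ₀ and x̄.
Σxᵢ = 4.41 + 4.03 + 3.05 + 6.69 + 5.33 + 3.57 + 5.25 + 4.92 + 6.04 + 4.46 + 4.92 + 5.19 + 5.07 + 4.60 = 67.53, so n·x̄ = 67.53.
σ₀² = 15.46² = 239.0116, σ² = 0.95² = 0.9025; σ² + n·σ₀² = 0.9025 + 14·239.0116 = 3347.0649.
Posterior mean = (μ₀/σ₀² + n·x̄/σ²)/(1/σ₀² + n/σ²) = (σ²·μ₀ + σ₀²·n·x̄)/(σ² + n·σ₀²) = (0.9025·4.66 + 239.0116·67.53)/3347.0649 = 16144.658998/3347.0649 = 4.8235.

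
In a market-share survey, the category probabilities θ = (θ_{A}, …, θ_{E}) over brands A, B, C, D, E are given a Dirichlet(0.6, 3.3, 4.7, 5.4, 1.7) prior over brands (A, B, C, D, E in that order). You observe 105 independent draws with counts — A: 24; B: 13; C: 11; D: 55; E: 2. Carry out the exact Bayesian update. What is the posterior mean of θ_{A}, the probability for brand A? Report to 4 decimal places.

The Dirichlet prior is conjugate to the Multinomial likelihood: each posterior αⱼ = prior αⱼ + observed count nⱼ.
Posterior concentration: (24.6, 16.3, 15.7, 60.4, 3.7), total = 120.7.
E[θ_{A}|data] = α_{A}/Σα = 24.6/120.7 = 0.2038.

0.2038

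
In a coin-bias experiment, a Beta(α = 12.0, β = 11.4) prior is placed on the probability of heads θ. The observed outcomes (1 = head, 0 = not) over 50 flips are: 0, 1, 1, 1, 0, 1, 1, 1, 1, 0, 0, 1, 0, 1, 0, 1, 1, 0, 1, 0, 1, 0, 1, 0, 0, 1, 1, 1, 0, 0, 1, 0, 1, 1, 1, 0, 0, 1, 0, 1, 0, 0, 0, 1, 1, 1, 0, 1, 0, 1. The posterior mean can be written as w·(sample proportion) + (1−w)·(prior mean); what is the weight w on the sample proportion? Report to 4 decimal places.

0.6812

The Beta prior is conjugate to a Binomial/Bernoulli likelihood; the update adds successes to α and failures to β.
Posterior mean = (α₀+k)/(α₀+β₀+n) = [n/(α₀+β₀+n)]·(k/n) + [(α₀+β₀)/(α₀+β₀+n)]·α₀/(α₀+β₀), so only n and the prior enter the weight.
The weight on the data is w = n/(α₀+β₀+n) = 50/(12.0+11.4+50) = 50/73.4 = 0.6812.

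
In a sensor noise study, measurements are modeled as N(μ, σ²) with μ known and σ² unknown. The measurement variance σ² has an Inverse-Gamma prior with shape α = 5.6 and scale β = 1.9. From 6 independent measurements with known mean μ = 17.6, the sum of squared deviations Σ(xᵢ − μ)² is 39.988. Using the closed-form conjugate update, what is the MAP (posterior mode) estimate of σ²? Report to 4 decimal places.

With known mean μ and an Inverse-Gamma(α, β) prior on σ², the Normal likelihood is conjugate: posterior is Inv-Gamma(α + n/2, β + Σ(xᵢ−μ)²/2).
Posterior: Inv-Gamma(5.6 + 6/2, 1.9 + 39.988/2) = Inv-Gamma(8.60, 21.8940).
Mode = β/(α+1) = 21.8940/9.60 = 2.2806.

2.2806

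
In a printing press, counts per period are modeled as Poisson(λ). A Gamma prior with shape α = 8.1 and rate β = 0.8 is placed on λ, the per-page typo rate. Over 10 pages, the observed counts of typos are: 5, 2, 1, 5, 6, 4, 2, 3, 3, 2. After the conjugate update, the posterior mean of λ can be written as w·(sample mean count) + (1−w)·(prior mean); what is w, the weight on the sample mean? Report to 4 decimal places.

0.9259

With a Gamma(shape α, rate β) prior, the Poisson likelihood is conjugate: the posterior is Gamma(α + ΣXᵢ, β + n).
Posterior mean = (α₀+S)/(β₀+n) = [n/(β₀+n)]·(S/n) + [β₀/(β₀+n)]·(α₀/β₀), so only n and β₀ enter the weight.
Weight on data w = n/(β₀+n) = 10/(0.8+10) = 10/10.8 = 0.9259.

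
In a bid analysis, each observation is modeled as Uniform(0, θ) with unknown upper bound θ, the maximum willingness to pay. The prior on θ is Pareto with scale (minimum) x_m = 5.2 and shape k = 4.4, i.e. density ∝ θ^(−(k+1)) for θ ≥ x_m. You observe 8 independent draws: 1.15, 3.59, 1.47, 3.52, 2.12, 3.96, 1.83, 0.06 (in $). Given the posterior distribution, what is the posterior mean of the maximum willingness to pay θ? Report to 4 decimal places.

5.6561

A Pareto(scale x_m, shape k) prior on the upper bound θ of Uniform(0, θ) is conjugate: posterior is Pareto(max(x_m, max xᵢ), k + n).
Sample maximum = 3.96; prior scale x_m = 5.2 → posterior scale = max = 5.20.
Posterior shape = 4.4 + 8 = 12.4.
E[θ|data] = k·x_m/(k−1) = 12.4·5.20/11.4 = 5.6561.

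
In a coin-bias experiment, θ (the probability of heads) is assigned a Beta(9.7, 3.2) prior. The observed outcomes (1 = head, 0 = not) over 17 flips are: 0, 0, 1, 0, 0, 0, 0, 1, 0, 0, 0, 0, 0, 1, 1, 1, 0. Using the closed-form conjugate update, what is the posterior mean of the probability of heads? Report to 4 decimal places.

The Beta prior is conjugate to a Binomial/Bernoulli likelihood; the update adds successes to α and failures to β.
Posterior: Beta(α+k, β+n−k) = Beta(9.7+5, 3.2+12) = Beta(14.7, 15.2).
Posterior mean = α/(α+β) = 14.7/29.9 = 0.4916.

0.4916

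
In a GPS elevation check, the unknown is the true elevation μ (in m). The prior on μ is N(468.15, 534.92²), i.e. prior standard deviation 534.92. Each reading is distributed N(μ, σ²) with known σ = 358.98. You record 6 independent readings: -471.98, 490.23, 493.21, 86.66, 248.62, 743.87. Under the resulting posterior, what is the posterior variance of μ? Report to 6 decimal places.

19978.199317

For Normal data with known variance σ², a Normal(μ₀, σ₀²) prior on μ is conjugate. Posterior precision = 1/σ₀² + n/σ²; posterior mean is the precision-weighted average of μ₀ and x̄.
σ₀² = 534.92² = 286139.4064, σ² = 358.98² = 128866.6404; σ² + n·σ₀² = 128866.6404 + 6·286139.4064 = 1845703.0788.
Posterior precision = 1/σ₀² + n/σ² = 1/286139.4064 + 6/128866.6404 = (σ² + n·σ₀²)/(σ₀²σ²) = 1845703.0788/(286139.4064·128866.6404); posterior variance σₙ² = σ₀²σ²/(σ² + n·σ₀²) = 286139.4064·128866.6404/1845703.0788 = 19978.199317.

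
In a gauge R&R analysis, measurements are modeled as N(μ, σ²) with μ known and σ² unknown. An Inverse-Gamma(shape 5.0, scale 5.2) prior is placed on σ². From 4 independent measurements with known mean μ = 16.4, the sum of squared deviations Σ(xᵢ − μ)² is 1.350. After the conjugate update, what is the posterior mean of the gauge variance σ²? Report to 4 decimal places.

0.9792

With known mean μ and an Inverse-Gamma(α, β) prior on σ², the Normal likelihood is conjugate: posterior is Inv-Gamma(α + n/2, β + Σ(xᵢ−μ)²/2).
Posterior: Inv-Gamma(5.0 + 4/2, 5.2 + 1.350/2) = Inv-Gamma(7.00, 5.8750).
E[σ²|data] = β/(α−1) = 5.8750/6.00 = 0.9792.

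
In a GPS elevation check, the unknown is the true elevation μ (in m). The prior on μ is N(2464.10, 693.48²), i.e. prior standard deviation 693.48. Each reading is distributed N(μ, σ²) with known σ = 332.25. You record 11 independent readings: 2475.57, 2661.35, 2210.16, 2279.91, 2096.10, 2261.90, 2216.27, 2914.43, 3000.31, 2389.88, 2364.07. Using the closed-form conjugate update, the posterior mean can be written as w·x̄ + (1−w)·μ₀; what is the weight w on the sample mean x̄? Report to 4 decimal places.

For Normal data with known variance σ², a Normal(μ₀, σ₀²) prior on μ is conjugate. Posterior precision = 1/σ₀² + n/σ²; posterior mean is the precision-weighted average of μ₀ and x̄.
σ₀² = 693.48² = 480914.5104, σ² = 332.25² = 110390.0625. Prior precision 1/σ₀² = 1/480914.5104; data precision n/σ² = 11/110390.0625.
w = (n/σ²)/(1/σ₀² + n/σ²) = n·σ₀²/(σ² + n·σ₀²) = 11·480914.5104/(110390.0625 + 11·480914.5104) = 5290059.6144/5400449.6769 = 0.9796.

0.9796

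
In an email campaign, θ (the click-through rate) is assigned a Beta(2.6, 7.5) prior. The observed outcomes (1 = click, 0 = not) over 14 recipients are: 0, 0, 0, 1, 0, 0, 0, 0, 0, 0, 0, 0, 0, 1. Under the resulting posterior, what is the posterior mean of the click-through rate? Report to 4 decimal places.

The Beta prior is conjugate to a Binomial/Bernoulli likelihood; the update adds successes to α and failures to β.
Posterior: Beta(α+k, β+n−k) = Beta(2.6+2, 7.5+12) = Beta(4.6, 19.5).
Posterior mean = α/(α+β) = 4.6/24.1 = 0.1909.

0.1909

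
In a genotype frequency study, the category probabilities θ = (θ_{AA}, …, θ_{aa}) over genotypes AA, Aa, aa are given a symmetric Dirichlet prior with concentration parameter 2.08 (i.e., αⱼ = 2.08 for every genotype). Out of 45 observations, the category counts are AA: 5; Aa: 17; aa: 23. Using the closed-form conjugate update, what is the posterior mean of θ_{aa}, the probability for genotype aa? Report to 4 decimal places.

0.4895

The Dirichlet prior is conjugate to the Multinomial likelihood: each posterior αⱼ = prior αⱼ + observed count nⱼ.
Posterior concentration: (7.08, 19.08, 25.08), total = 51.24.
E[θ_{aa}|data] = α_{aa}/Σα = 25.08/51.24 = 0.4895.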